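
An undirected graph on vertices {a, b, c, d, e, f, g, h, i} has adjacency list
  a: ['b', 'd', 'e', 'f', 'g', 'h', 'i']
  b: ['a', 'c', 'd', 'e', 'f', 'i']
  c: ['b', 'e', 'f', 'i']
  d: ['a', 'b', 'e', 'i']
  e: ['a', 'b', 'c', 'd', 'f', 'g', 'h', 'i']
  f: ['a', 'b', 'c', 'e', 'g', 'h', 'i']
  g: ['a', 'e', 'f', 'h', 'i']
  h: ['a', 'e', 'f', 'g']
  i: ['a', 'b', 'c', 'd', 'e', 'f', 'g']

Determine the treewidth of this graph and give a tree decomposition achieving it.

Treewidth 4.
Bags: B1 = {a, e, f, g, i}  B2 = {a, b, e, f, i}  B3 = {b, c, e, f, i}  B4 = {a, b, d, e, i}  B5 = {a, e, f, g, h}
Tree: B1–B2, B2–B3, B2–B4, B1–B5

Each bag holds 5 vertices, so the decomposition has width 4, which upper-bounds the treewidth. On the other hand G contains the 5-clique {a, b, d, e, i}. A clique must lie in a single bag of any decomposition, so no decomposition can have width below 4. Therefore the treewidth is 4.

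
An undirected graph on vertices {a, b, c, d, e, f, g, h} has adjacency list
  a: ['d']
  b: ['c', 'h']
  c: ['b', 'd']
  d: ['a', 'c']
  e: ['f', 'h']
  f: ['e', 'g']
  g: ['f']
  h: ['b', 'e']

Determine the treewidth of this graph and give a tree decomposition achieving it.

Each bag holds 2 vertices, so the decomposition has width 1, which upper-bounds the treewidth. Since G has at least one edge (e.g. a–d), it is not an edgeless graph, so tw(G) ≥ 1. Combining the bounds, tw(G) = 1.

Treewidth 1.
One optimal decomposition is:
Bags: B1 = {a, d}  B2 = {c, d}  B3 = {b, c}  B4 = {b, h}  B5 = {e, h}  B6 = {e, f}  B7 = {f, g}
Tree: B1–B2, B2–B3, B3–B4, B4–B5, B5–B6, B6–B7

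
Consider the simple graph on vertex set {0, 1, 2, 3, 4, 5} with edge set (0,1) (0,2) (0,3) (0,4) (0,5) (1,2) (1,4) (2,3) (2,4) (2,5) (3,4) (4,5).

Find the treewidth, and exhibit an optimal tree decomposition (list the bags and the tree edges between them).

Treewidth 3.
Bags: B1 = {0, 2, 3, 4}  B2 = {0, 2, 4, 5}  B3 = {0, 1, 2, 4}
Tree: B1–B2, B2–B3

Every bag has size at most 4, so the width is 4 − 1 = 3 and tw(G) ≤ 3. On the other hand G contains the 4-clique {0, 1, 2, 4}. A clique must lie in a single bag of any decomposition, so no decomposition can have width below 3. Combining the bounds, tw(G) = 3.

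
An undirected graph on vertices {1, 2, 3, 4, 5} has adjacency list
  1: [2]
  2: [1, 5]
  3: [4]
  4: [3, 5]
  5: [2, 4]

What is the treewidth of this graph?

1

A width-1 tree decomposition is:
Bags: B1 = {1, 2}  B2 = {2, 5}  B3 = {4, 5}  B4 = {3, 4}
Tree: B1–B2, B2–B3, B3–B4
The largest bag has 2 vertices, giving width 1; this decomposition certifies tw(G) ≤ 1. Since G has at least one edge (e.g. 1–2), it is not an edgeless graph, so tw(G) ≥ 1. Combining the bounds, tw(G) = 1.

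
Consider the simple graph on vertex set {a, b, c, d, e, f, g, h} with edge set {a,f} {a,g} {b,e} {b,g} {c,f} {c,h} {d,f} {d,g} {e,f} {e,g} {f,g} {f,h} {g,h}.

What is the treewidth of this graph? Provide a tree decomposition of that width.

The largest bag has 3 vertices, giving width 2; this decomposition certifies tw(G) ≤ 2. On the other hand G contains the 3-clique {d, f, g}. A clique must lie in a single bag of any decomposition, so no decomposition can have width below 2. Therefore the treewidth is 2.

Treewidth 2.
One such decomposition:
Bags: B1 = {e, f, g}  B2 = {f, g, h}  B3 = {b, e, g}  B4 = {a, f, g}  B5 = {d, f, g}  B6 = {c, f, h}
Tree: B1–B2, B1–B3, B1–B4, B1–B5, B2–B6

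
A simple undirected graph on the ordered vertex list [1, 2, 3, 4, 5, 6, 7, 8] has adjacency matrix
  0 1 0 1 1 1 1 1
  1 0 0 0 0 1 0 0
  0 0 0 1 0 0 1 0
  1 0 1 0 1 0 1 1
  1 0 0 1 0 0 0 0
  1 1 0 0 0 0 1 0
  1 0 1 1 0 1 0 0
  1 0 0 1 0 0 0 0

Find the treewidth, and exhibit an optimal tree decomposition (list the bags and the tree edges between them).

Every bag has size at most 3, so the width is 3 − 1 = 2 and tw(G) ≤ 2. On the other hand G contains the 3-clique {1, 2, 6}. A clique must lie in a single bag of any decomposition, so no decomposition can have width below 2. Therefore the treewidth is 2.

Treewidth 2.
One such decomposition:
Bags: B1 = {1, 6, 7}  B2 = {1, 4, 7}  B3 = {1, 4, 8}  B4 = {3, 4, 7}  B5 = {1, 2, 6}  B6 = {1, 4, 5}
Tree: B1–B2, B2–B3, B2–B4, B1–B5, B3–B6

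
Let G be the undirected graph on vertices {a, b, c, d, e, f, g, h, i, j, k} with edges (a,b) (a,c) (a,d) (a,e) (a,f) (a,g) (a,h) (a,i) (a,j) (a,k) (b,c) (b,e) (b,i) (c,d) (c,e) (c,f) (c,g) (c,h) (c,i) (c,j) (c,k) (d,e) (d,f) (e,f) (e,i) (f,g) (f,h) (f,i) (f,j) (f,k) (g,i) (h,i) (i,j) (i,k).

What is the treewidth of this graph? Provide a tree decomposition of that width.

Each bag holds 5 vertices, so the decomposition has width 4, which upper-bounds the treewidth. Conversely, {a, c, d, e, f} is a clique of size 5, and the vertices of any clique must share a bag in every tree decomposition; so some bag has ≥ 5 vertices and tw(G) ≥ 4. Hence tw(G) = 4 exactly.

Treewidth 4.
One such decomposition:
Bags: B1 = {a, c, f, h, i}  B2 = {a, c, f, i, k}  B3 = {a, c, f, i, j}  B4 = {a, c, e, f, i}  B5 = {a, b, c, e, i}  B6 = {a, c, f, g, i}  B7 = {a, c, d, e, f}
Tree: B1–B2, B1–B3, B1–B4, B4–B5, B2–B6, B4–B7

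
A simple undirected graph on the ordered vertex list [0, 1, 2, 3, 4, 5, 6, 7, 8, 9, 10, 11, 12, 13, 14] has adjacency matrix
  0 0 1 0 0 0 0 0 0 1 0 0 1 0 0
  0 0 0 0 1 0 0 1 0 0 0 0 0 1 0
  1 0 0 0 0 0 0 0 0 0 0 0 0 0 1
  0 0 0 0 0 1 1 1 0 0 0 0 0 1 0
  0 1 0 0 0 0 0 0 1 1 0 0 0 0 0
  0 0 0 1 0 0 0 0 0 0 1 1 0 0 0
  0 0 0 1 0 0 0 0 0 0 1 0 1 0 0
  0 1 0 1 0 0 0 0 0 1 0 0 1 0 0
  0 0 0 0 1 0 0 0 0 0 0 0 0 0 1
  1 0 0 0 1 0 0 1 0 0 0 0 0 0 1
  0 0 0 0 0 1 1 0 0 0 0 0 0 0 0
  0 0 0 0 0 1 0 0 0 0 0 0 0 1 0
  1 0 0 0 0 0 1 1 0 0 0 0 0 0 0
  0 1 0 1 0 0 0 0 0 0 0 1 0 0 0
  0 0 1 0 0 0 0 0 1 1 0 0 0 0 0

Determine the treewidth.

A width-3 tree decomposition is:
Bags: B1 = {0, 2, 8, 14}  B2 = {0, 8, 9, 14}  B3 = {0, 4, 8, 9}  B4 = {0, 4, 9, 12}  B5 = {4, 7, 9, 12}  B6 = {1, 4, 7, 12}  B7 = {1, 6, 7, 12}  B8 = {1, 3, 6, 7}  B9 = {1, 3, 6, 13}  B10 = {3, 6, 10, 13}  B11 = {3, 5, 10, 13}  B12 = {5, 10, 11, 13}
Tree: B1–B2, B2–B3, B3–B4, B4–B5, B5–B6, B6–B7, B7–B8, B8–B9, B9–B10, B10–B11, B11–B12
The largest bag has 4 vertices, giving width 3; this decomposition certifies tw(G) ≤ 3. For the lower bound: the 4 vertex sets {2,8,14}, {0}, {9}, {1,4,7,12} are disjoint, each induces a connected subgraph, and every pair is joined by at least one edge of G. Contracting each set to a single vertex therefore yields K_{4} as a minor, and since treewidth is minor-monotone, tw(G) ≥ tw(K_{4}) = 3. Hence tw(G) = 3 exactly.

3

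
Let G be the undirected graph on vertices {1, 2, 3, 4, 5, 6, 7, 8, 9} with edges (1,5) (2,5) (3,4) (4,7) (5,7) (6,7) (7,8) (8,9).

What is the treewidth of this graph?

1

A width-1 tree decomposition is:
Bags: B1 = {7, 8}  B2 = {8, 9}  B3 = {5, 7}  B4 = {1, 5}  B5 = {2, 5}  B6 = {6, 7}  B7 = {4, 7}  B8 = {3, 4}
Tree: B1–B2, B1–B3, B3–B4, B3–B5, B1–B6, B3–B7, B7–B8
Every bag has size at most 2, so the width is 2 − 1 = 1 and tw(G) ≤ 1. G has an edge, so its treewidth is at least 1. Combining the bounds, tw(G) = 1.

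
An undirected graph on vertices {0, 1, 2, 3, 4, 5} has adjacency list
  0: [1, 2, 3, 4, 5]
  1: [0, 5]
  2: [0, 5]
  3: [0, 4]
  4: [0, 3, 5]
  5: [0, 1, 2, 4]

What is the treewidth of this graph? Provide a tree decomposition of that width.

Treewidth 2.
Bags: B1 = {0, 4, 5}  B2 = {0, 1, 5}  B3 = {0, 3, 4}  B4 = {0, 2, 5}
Tree: B1–B2, B1–B3, B2–B4

Each bag holds 3 vertices, so the decomposition has width 2, which upper-bounds the treewidth. For the lower bound, the 3 vertices {0, 3, 4} are pairwise adjacent, and any tree decomposition puts a clique entirely inside one bag — forcing width ≥ 2. Therefore the treewidth is 2.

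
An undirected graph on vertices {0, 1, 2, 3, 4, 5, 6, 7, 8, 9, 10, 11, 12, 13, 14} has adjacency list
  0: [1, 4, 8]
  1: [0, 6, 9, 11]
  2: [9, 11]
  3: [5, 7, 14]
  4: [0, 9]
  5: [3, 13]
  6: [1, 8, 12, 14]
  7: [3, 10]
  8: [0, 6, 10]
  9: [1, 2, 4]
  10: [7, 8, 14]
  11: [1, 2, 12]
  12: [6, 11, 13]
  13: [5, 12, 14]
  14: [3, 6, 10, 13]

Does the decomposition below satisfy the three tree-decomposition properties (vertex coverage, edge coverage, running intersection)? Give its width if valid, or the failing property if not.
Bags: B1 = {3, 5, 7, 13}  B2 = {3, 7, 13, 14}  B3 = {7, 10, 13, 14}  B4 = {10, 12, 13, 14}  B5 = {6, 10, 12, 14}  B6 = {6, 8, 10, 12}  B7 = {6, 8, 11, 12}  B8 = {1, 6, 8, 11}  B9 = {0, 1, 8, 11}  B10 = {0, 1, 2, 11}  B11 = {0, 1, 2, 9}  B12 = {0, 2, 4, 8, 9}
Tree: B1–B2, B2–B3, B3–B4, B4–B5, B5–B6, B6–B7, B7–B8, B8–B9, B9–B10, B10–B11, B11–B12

A tree decomposition must satisfy three properties: every vertex lies in some bag; for every edge, both endpoints lie together in some bag; and for every vertex, the bags containing it form a connected subtree. Here bags containing vertex 8 are not connected in the tree, so the decomposition is invalid.

No — bags containing vertex 8 are not connected in the tree.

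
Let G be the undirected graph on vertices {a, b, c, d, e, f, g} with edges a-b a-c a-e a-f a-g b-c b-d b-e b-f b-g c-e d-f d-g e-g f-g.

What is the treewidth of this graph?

A width-3 tree decomposition is:
Bags: B1 = {a, b, f, g}  B2 = {b, d, f, g}  B3 = {a, b, e, g}  B4 = {a, b, c, e}
Tree: B1–B2, B1–B3, B3–B4
Each bag holds 4 vertices, so the decomposition has width 3, which upper-bounds the treewidth. For the lower bound, the 4 vertices {a, b, e, g} are pairwise adjacent, and any tree decomposition puts a clique entirely inside one bag — forcing width ≥ 3. Therefore the treewidth is 3.

3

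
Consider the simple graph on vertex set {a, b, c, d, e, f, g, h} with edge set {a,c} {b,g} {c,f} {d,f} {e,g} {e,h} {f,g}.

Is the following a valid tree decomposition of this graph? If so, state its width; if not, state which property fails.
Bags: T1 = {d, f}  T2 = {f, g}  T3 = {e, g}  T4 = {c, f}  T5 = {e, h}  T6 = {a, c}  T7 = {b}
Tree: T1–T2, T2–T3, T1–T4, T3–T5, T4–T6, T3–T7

No — edge (g,b) lies in no bag.

A tree decomposition must satisfy three properties: every vertex lies in some bag; for every edge, both endpoints lie together in some bag; and for every vertex, the bags containing it form a connected subtree. Here edge (g,b) lies in no bag, so the decomposition is invalid.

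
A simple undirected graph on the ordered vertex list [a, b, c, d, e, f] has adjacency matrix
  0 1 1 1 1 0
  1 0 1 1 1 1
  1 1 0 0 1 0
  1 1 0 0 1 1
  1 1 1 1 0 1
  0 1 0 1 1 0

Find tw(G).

A width-3 tree decomposition is:
Bags: B1 = {a, b, d, e}  B2 = {b, d, e, f}  B3 = {a, b, c, e}
Tree: B1–B2, B1–B3
Every bag has size at most 4, so the width is 4 − 1 = 3 and tw(G) ≤ 3. For the lower bound, the 4 vertices {b, d, e, f} are pairwise adjacent, and any tree decomposition puts a clique entirely inside one bag — forcing width ≥ 3. Hence tw(G) = 3 exactly.

3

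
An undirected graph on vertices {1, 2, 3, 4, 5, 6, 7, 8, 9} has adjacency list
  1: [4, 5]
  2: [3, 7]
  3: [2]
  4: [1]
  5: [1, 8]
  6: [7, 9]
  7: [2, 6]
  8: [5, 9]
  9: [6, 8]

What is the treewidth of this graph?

A width-1 tree decomposition is:
Bags: B1 = {1, 4}  B2 = {1, 5}  B3 = {5, 8}  B4 = {8, 9}  B5 = {6, 9}  B6 = {6, 7}  B7 = {2, 7}  B8 = {2, 3}
Tree: B1–B2, B2–B3, B3–B4, B4–B5, B5–B6, B6–B7, B7–B8
Each bag holds 2 vertices, so the decomposition has width 1, which upper-bounds the treewidth. Since G has at least one edge (e.g. 4–1), it is not an edgeless graph, so tw(G) ≥ 1. Combining the bounds, tw(G) = 1.

1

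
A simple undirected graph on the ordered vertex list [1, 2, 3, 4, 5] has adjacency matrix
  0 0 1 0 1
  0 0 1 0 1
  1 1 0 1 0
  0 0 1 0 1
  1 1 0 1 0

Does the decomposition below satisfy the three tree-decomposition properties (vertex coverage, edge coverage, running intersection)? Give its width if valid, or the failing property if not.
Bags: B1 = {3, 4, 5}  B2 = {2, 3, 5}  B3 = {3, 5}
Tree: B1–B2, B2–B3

A tree decomposition must satisfy three properties: every vertex lies in some bag; for every edge, both endpoints lie together in some bag; and for every vertex, the bags containing it form a connected subtree. Here vertex 1 appears in no bag, so the decomposition is invalid.

No — vertex 1 appears in no bag.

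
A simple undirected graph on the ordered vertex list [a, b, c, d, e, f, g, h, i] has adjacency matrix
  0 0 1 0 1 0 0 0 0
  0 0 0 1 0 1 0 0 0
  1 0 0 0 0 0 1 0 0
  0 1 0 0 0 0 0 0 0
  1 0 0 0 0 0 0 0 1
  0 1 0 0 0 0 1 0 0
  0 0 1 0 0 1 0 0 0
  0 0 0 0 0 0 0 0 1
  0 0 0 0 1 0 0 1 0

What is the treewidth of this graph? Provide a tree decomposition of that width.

Treewidth 1.
Bags: B1 = {h, i}  B2 = {e, i}  B3 = {a, e}  B4 = {a, c}  B5 = {c, g}  B6 = {f, g}  B7 = {b, f}  B8 = {b, d}
Tree: B1–B2, B2–B3, B3–B4, B4–B5, B5–B6, B6–B7, B7–B8

Every bag has size at most 2, so the width is 2 − 1 = 1 and tw(G) ≤ 1. G has an edge, so its treewidth is at least 1. The upper and lower bounds meet at 1, so that is the treewidth.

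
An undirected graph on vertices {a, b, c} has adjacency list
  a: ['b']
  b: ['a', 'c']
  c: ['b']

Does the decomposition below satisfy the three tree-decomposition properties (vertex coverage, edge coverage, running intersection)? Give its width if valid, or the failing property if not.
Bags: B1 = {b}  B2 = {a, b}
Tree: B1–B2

No — vertex c appears in no bag.

A tree decomposition must satisfy three properties: every vertex lies in some bag; for every edge, both endpoints lie together in some bag; and for every vertex, the bags containing it form a connected subtree. Here vertex c appears in no bag, so the decomposition is invalid.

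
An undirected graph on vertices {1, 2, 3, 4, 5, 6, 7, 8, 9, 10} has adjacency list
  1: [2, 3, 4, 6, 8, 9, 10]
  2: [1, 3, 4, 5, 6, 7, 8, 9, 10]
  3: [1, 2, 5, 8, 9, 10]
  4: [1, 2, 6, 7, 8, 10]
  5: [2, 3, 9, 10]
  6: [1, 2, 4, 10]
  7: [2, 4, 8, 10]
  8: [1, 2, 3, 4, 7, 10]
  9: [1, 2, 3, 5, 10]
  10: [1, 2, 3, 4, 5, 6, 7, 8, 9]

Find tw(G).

4

A width-4 tree decomposition is:
Bags: B1 = {1, 2, 3, 8, 10}  B2 = {1, 2, 3, 9, 10}  B3 = {2, 3, 5, 9, 10}  B4 = {1, 2, 4, 8, 10}  B5 = {2, 4, 7, 8, 10}  B6 = {1, 2, 4, 6, 10}
Tree: B1–B2, B2–B3, B1–B4, B4–B5, B4–B6
Each bag holds 5 vertices, so the decomposition has width 4, which upper-bounds the treewidth. Conversely, {1, 2, 3, 8, 10} is a clique of size 5, and the vertices of any clique must share a bag in every tree decomposition; so some bag has ≥ 5 vertices and tw(G) ≥ 4. Combining the bounds, tw(G) = 4.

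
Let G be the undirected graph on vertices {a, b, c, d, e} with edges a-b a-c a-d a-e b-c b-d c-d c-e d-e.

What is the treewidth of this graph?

A width-3 tree decomposition is:
Bags: B1 = {a, b, c, d}  B2 = {a, c, d, e}
Tree: B1–B2
Every bag has size at most 4, so the width is 4 − 1 = 3 and tw(G) ≤ 3. On the other hand G contains the 4-clique {a, c, d, e}. A clique must lie in a single bag of any decomposition, so no decomposition can have width below 3. Hence tw(G) = 3 exactly.

3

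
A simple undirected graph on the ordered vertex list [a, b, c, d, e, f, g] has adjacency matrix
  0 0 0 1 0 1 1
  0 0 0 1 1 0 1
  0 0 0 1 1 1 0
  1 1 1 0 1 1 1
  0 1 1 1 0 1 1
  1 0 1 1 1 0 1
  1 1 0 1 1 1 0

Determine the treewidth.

A width-3 tree decomposition is:
Bags: B1 = {b, d, e, g}  B2 = {d, e, f, g}  B3 = {c, d, e, f}  B4 = {a, d, f, g}
Tree: B1–B2, B2–B3, B2–B4
Each bag holds 4 vertices, so the decomposition has width 3, which upper-bounds the treewidth. For the lower bound, the 4 vertices {d, e, f, g} are pairwise adjacent, and any tree decomposition puts a clique entirely inside one bag — forcing width ≥ 3. Combining the bounds, tw(G) = 3.

3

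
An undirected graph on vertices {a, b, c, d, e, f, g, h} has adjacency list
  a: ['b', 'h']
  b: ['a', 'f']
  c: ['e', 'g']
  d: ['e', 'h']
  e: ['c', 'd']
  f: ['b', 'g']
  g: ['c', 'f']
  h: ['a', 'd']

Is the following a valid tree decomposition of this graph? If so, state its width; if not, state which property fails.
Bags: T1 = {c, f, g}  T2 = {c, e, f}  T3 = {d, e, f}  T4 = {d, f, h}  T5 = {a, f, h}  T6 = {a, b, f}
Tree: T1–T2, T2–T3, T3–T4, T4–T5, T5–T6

Yes; width 2.

Vertex coverage: the bags together contain {a, b, c, d, e, f, g, h}, the full vertex set. Edge coverage: each edge of G has both endpoints in at least one bag. Running intersection: for every vertex, the bags containing it form a connected subtree. All three properties hold, so this is a valid tree decomposition of width max|bag| − 1 = 2, and hence tw(G) ≤ 2.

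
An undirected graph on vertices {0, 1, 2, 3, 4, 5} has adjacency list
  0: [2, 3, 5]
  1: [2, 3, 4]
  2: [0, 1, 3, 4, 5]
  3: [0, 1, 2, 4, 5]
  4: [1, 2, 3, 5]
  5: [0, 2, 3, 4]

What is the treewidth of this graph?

3

A width-3 tree decomposition is:
Bags: B1 = {1, 2, 3, 4}  B2 = {2, 3, 4, 5}  B3 = {0, 2, 3, 5}
Tree: B1–B2, B2–B3
The largest bag has 4 vertices, giving width 3; this decomposition certifies tw(G) ≤ 3. On the other hand G contains the 4-clique {0, 2, 3, 5}. A clique must lie in a single bag of any decomposition, so no decomposition can have width below 3. Combining the bounds, tw(G) = 3.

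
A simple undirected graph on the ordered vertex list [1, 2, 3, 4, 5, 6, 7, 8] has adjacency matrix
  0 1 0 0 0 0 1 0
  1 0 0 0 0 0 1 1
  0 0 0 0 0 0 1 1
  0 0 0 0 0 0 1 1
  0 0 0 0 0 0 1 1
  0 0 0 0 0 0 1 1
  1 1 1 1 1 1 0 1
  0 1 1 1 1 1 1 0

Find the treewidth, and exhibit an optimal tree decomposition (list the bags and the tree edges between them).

Each bag holds 3 vertices, so the decomposition has width 2, which upper-bounds the treewidth. On the other hand G contains the 3-clique {2, 7, 8}. A clique must lie in a single bag of any decomposition, so no decomposition can have width below 2. Hence tw(G) = 2 exactly.

Treewidth 2.
One optimal decomposition is:
Bags: B1 = {3, 7, 8}  B2 = {4, 7, 8}  B3 = {2, 7, 8}  B4 = {6, 7, 8}  B5 = {5, 7, 8}  B6 = {1, 2, 7}
Tree: B1–B2, B2–B3, B1–B4, B4–B5, B3–B6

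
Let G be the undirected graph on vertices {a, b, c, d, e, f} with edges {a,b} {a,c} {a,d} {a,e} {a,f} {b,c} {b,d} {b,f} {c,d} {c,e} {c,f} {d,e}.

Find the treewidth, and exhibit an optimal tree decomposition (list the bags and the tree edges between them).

The largest bag has 4 vertices, giving width 3; this decomposition certifies tw(G) ≤ 3. On the other hand G contains the 4-clique {a, c, d, e}. A clique must lie in a single bag of any decomposition, so no decomposition can have width below 3. The upper and lower bounds meet at 3, so that is the treewidth.

Treewidth 3.
One optimal decomposition is:
Bags: B1 = {a, b, c, d}  B2 = {a, c, d, e}  B3 = {a, b, c, f}
Tree: B1–B2, B1–B3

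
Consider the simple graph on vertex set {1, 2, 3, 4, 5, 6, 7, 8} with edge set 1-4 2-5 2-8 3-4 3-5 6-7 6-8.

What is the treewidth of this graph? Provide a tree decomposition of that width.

The largest bag has 2 vertices, giving width 1; this decomposition certifies tw(G) ≤ 1. Any graph with an edge has treewidth ≥ 1, and G has the edge 7–6. Therefore the treewidth is 1.

Treewidth 1.
Bags: B1 = {6, 7}  B2 = {6, 8}  B3 = {2, 8}  B4 = {2, 5}  B5 = {3, 5}  B6 = {3, 4}  B7 = {1, 4}
Tree: B1–B2, B2–B3, B3–B4, B4–B5, B5–B6, B6–B7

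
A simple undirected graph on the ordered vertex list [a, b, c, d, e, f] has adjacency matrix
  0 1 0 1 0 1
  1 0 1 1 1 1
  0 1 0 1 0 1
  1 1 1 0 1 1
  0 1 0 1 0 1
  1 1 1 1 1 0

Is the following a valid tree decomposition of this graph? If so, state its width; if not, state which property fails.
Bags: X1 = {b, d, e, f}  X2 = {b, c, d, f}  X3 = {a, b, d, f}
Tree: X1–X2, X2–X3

Yes; width 3.

Checking the three conditions: (i) the bags cover all of {a, b, c, d, e, f}; (ii) for each edge, some bag contains both endpoints; (iii) the bags containing any fixed vertex form a subtree. All hold, so the decomposition is valid with width 4 − 1 = 3.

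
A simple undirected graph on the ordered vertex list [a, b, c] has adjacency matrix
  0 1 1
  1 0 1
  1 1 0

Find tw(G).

2

A width-2 tree decomposition is:
Bags: B1 = {a, b, c}
Tree: (single bag)
A single bag containing all 3 vertices is trivially a valid decomposition of width 2. For the lower bound, the 3 vertices {a, b, c} are pairwise adjacent, and any tree decomposition puts a clique entirely inside one bag — forcing width ≥ 2. Hence tw(G) = 2 exactly.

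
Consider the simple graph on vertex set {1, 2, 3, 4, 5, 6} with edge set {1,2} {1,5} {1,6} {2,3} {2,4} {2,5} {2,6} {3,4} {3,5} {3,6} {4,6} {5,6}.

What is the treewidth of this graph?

A width-3 tree decomposition is:
Bags: B1 = {2, 3, 5, 6}  B2 = {2, 3, 4, 6}  B3 = {1, 2, 5, 6}
Tree: B1–B2, B1–B3
Every bag has size at most 4, so the width is 4 − 1 = 3 and tw(G) ≤ 3. Conversely, {1, 2, 5, 6} is a clique of size 4, and the vertices of any clique must share a bag in every tree decomposition; so some bag has ≥ 4 vertices and tw(G) ≥ 3. Therefore the treewidth is 3.

3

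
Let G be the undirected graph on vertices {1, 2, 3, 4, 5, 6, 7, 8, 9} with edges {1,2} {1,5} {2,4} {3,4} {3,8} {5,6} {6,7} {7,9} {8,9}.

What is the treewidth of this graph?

2

A width-2 tree decomposition is:
Bags: B1 = {5, 6, 7}  B2 = {1, 5, 7}  B3 = {1, 2, 7}  B4 = {2, 4, 7}  B5 = {3, 4, 7}  B6 = {3, 7, 8}  B7 = {7, 8, 9}
Tree: B1–B2, B2–B3, B3–B4, B4–B5, B5–B6, B6–B7
Each bag holds 3 vertices, so the decomposition has width 2, which upper-bounds the treewidth. For the lower bound, G contains the cycle 7–6–5–1–2–4–3–8–9–7, so G is not a forest; only forests have treewidth ≤ 1, hence tw(G) ≥ 2. Combining the bounds, tw(G) = 2.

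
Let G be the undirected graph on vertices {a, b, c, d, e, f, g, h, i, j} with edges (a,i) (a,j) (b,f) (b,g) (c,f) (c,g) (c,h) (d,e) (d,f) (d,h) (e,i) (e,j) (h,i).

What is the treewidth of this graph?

A width-2 tree decomposition is:
Bags: B1 = {a, i, j}  B2 = {e, i, j}  B3 = {e, h, i}  B4 = {d, e, h}  B5 = {c, d, h}  B6 = {c, d, f}  B7 = {c, f, g}  B8 = {b, f, g}
Tree: B1–B2, B2–B3, B3–B4, B4–B5, B5–B6, B6–B7, B7–B8
Each bag holds 3 vertices, so the decomposition has width 2, which upper-bounds the treewidth. The edges a–j–e–i–a form a cycle, so G is not a tree and its treewidth is at least 2. Therefore the treewidth is 2.

2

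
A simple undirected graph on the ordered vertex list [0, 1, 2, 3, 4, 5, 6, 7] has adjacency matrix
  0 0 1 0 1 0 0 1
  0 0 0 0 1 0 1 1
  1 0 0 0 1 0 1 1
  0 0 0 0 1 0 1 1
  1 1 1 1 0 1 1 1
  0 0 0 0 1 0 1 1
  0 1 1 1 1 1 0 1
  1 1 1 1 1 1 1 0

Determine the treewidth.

A width-3 tree decomposition is:
Bags: B1 = {3, 4, 6, 7}  B2 = {1, 4, 6, 7}  B3 = {2, 4, 6, 7}  B4 = {0, 2, 4, 7}  B5 = {4, 5, 6, 7}
Tree: B1–B2, B1–B3, B3–B4, B1–B5
Every bag has size at most 4, so the width is 4 − 1 = 3 and tw(G) ≤ 3. For the lower bound, the 4 vertices {0, 2, 4, 7} are pairwise adjacent, and any tree decomposition puts a clique entirely inside one bag — forcing width ≥ 3. Combining the bounds, tw(G) = 3.

3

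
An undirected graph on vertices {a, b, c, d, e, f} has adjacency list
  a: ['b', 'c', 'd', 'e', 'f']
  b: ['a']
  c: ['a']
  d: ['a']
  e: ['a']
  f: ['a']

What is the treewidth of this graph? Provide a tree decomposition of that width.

Each bag holds 2 vertices, so the decomposition has width 1, which upper-bounds the treewidth. G has an edge, so its treewidth is at least 1. Combining the bounds, tw(G) = 1.

Treewidth 1.
One such decomposition:
Bags: B1 = {a, c}  B2 = {a, f}  B3 = {a, d}  B4 = {a, b}  B5 = {a, e}
Tree: B1–B2, B2–B3, B3–B4, B4–B5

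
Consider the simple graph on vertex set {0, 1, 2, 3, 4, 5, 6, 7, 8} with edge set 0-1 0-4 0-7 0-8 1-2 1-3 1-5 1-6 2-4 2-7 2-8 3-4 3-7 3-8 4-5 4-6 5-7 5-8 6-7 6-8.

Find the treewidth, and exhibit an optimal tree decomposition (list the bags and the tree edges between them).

The largest bag has 5 vertices, giving width 4; this decomposition certifies tw(G) ≤ 4. For the lower bound: the 5 vertex sets {1,2}, {4,5}, {0,8}, {7}, {3} are disjoint, each induces a connected subgraph, and every pair is joined by at least one edge of G. Contracting each set to a single vertex therefore yields K_{5} as a minor, and since treewidth is minor-monotone, tw(G) ≥ tw(K_{5}) = 4. Therefore the treewidth is 4.

Treewidth 4.
Bags: B1 = {1, 2, 4, 7, 8}  B2 = {1, 4, 5, 7, 8}  B3 = {0, 1, 4, 7, 8}  B4 = {1, 3, 4, 7, 8}  B5 = {1, 4, 6, 7, 8}
Tree: B1–B2, B2–B3, B3–B4, B4–B5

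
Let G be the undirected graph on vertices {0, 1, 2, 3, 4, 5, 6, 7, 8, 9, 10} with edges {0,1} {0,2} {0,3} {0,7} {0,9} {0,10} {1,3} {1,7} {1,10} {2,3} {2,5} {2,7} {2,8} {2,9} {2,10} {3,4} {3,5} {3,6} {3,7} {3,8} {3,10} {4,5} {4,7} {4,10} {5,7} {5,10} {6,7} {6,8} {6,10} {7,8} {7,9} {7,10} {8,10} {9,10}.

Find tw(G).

4

A width-4 tree decomposition is:
Bags: B1 = {2, 3, 7, 8, 10}  B2 = {2, 3, 5, 7, 10}  B3 = {0, 2, 3, 7, 10}  B4 = {0, 1, 3, 7, 10}  B5 = {3, 6, 7, 8, 10}  B6 = {0, 2, 7, 9, 10}  B7 = {3, 4, 5, 7, 10}
Tree: B1–B2, B1–B3, B3–B4, B1–B5, B3–B6, B2–B7
The largest bag has 5 vertices, giving width 4; this decomposition certifies tw(G) ≤ 4. On the other hand G contains the 5-clique {0, 2, 7, 9, 10}. A clique must lie in a single bag of any decomposition, so no decomposition can have width below 4. Hence tw(G) = 4 exactly.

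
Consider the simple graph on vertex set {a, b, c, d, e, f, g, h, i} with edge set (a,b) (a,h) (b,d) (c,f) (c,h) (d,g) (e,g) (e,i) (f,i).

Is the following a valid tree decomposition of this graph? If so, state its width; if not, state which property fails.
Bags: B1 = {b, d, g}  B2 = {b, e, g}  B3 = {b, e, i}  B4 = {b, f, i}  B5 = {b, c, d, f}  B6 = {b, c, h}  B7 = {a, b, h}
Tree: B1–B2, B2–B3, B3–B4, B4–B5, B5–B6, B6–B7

A tree decomposition must satisfy three properties: every vertex lies in some bag; for every edge, both endpoints lie together in some bag; and for every vertex, the bags containing it form a connected subtree. Here bags containing vertex d are not connected in the tree, so the decomposition is invalid.

No — bags containing vertex d are not connected in the tree.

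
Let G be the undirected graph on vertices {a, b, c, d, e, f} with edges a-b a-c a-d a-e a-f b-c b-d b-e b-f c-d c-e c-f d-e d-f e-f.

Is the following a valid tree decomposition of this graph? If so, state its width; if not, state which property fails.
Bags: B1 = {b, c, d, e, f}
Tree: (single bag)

A tree decomposition must satisfy three properties: every vertex lies in some bag; for every edge, both endpoints lie together in some bag; and for every vertex, the bags containing it form a connected subtree. Here vertex a appears in no bag, so the decomposition is invalid.

No — vertex a appears in no bag.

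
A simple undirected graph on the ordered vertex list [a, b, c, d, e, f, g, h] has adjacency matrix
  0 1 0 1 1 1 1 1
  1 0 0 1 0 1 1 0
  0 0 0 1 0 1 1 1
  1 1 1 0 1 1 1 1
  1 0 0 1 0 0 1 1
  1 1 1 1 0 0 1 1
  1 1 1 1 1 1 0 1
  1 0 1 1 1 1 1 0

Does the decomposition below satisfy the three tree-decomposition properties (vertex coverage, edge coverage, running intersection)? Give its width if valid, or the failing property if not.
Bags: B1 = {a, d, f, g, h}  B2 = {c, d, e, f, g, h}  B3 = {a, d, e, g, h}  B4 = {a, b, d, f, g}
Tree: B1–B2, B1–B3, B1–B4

A tree decomposition must satisfy three properties: every vertex lies in some bag; for every edge, both endpoints lie together in some bag; and for every vertex, the bags containing it form a connected subtree. Here bags containing vertex e are not connected in the tree, so the decomposition is invalid.

No — bags containing vertex e are not connected in the tree.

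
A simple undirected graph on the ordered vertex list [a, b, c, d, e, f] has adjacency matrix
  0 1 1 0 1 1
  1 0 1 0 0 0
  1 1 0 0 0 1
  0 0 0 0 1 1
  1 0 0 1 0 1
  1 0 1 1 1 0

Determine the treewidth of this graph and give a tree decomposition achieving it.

Each bag holds 3 vertices, so the decomposition has width 2, which upper-bounds the treewidth. On the other hand G contains the 3-clique {d, e, f}. A clique must lie in a single bag of any decomposition, so no decomposition can have width below 2. Hence tw(G) = 2 exactly.

Treewidth 2.
One such decomposition:
Bags: B1 = {a, e, f}  B2 = {a, c, f}  B3 = {a, b, c}  B4 = {d, e, f}
Tree: B1–B2, B2–B3, B1–B4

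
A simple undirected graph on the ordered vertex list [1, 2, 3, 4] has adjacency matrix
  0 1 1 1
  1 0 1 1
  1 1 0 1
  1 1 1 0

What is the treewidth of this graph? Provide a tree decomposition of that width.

Treewidth 3.
One such decomposition:
Bags: B1 = {1, 2, 3, 4}
Tree: (single bag)

With just one bag of size 4, the width is 4 − 1 = 3, so tw(G) ≤ 3. On the other hand G contains the 4-clique {1, 2, 3, 4}. A clique must lie in a single bag of any decomposition, so no decomposition can have width below 3. Therefore the treewidth is 3.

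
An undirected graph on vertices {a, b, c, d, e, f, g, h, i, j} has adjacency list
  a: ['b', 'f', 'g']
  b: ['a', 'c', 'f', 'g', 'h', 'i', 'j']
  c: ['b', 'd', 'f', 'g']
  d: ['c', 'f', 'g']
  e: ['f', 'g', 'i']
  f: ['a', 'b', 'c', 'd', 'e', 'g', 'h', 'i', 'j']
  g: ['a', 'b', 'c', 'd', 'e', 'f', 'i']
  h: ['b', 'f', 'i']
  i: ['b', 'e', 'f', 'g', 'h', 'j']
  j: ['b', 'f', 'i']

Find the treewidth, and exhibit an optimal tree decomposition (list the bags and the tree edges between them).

Treewidth 3.
Bags: B1 = {e, f, g, i}  B2 = {b, f, g, i}  B3 = {b, c, f, g}  B4 = {b, f, h, i}  B5 = {b, f, i, j}  B6 = {a, b, f, g}  B7 = {c, d, f, g}
Tree: B1–B2, B2–B3, B2–B4, B2–B5, B3–B6, B3–B7

Every bag has size at most 4, so the width is 4 − 1 = 3 and tw(G) ≤ 3. Conversely, {c, d, f, g} is a clique of size 4, and the vertices of any clique must share a bag in every tree decomposition; so some bag has ≥ 4 vertices and tw(G) ≥ 3. The upper and lower bounds meet at 3, so that is the treewidth.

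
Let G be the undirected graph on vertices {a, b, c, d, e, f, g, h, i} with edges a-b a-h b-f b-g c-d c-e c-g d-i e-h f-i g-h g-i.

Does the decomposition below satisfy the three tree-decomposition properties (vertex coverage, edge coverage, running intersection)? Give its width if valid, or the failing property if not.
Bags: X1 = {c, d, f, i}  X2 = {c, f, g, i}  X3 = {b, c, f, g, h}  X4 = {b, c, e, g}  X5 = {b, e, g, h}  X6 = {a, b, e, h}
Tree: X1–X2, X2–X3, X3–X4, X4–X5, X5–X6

A tree decomposition must satisfy three properties: every vertex lies in some bag; for every edge, both endpoints lie together in some bag; and for every vertex, the bags containing it form a connected subtree. Here bags containing vertex h are not connected in the tree, so the decomposition is invalid.

No — bags containing vertex h are not connected in the tree.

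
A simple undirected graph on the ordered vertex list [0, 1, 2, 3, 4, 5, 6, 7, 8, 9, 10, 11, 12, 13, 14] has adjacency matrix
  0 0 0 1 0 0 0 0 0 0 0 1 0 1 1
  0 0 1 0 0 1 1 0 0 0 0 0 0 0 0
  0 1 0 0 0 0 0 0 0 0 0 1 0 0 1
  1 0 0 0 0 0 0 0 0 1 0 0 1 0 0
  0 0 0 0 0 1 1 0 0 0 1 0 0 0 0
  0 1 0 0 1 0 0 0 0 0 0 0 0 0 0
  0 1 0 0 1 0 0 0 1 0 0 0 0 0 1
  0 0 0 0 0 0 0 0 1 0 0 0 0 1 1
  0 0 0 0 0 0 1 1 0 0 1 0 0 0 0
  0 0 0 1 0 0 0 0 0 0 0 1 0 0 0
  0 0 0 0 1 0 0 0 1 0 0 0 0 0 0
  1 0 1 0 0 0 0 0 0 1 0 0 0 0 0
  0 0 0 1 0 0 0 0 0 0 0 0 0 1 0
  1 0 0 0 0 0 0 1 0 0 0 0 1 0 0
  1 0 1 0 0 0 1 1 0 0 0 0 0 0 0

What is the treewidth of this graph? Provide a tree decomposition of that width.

The largest bag has 4 vertices, giving width 3; this decomposition certifies tw(G) ≤ 3. For the lower bound: the 4 vertex sets {4,5,10}, {1}, {6}, {2,7,8,14} are disjoint, each induces a connected subgraph, and every pair is joined by at least one edge of G. Contracting each set to a single vertex therefore yields K_{4} as a minor, and since treewidth is minor-monotone, tw(G) ≥ tw(K_{4}) = 3. Hence tw(G) = 3 exactly.

Treewidth 3.
One optimal decomposition is:
Bags: B1 = {1, 4, 5, 10}  B2 = {1, 4, 6, 10}  B3 = {1, 6, 8, 10}  B4 = {1, 2, 6, 8}  B5 = {2, 6, 8, 14}  B6 = {2, 7, 8, 14}  B7 = {2, 7, 11, 14}  B8 = {0, 7, 11, 14}  B9 = {0, 7, 11, 13}  B10 = {0, 9, 11, 13}  B11 = {0, 3, 9, 13}  B12 = {3, 9, 12, 13}
Tree: B1–B2, B2–B3, B3–B4, B4–B5, B5–B6, B6–B7, B7–B8, B8–B9, B9–B10, B10–B11, B11–B12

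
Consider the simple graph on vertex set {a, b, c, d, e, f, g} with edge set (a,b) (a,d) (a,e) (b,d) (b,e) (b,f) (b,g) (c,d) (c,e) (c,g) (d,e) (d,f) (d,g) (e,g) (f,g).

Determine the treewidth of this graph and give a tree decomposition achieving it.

Treewidth 3.
One such decomposition:
Bags: B1 = {b, d, f, g}  B2 = {b, d, e, g}  B3 = {c, d, e, g}  B4 = {a, b, d, e}
Tree: B1–B2, B2–B3, B2–B4

Every bag has size at most 4, so the width is 4 − 1 = 3 and tw(G) ≤ 3. For the lower bound, the 4 vertices {c, d, e, g} are pairwise adjacent, and any tree decomposition puts a clique entirely inside one bag — forcing width ≥ 3. Hence tw(G) = 3 exactly.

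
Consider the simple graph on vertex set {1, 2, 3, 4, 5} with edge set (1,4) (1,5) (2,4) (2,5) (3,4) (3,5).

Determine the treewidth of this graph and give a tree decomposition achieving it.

Treewidth 2.
One optimal decomposition is:
Bags: B1 = {2, 4, 5}  B2 = {1, 4, 5}  B3 = {3, 4, 5}
Tree: B1–B2, B2–B3

Every bag has size at most 3, so the width is 3 − 1 = 2 and tw(G) ≤ 2. Since 4–2–5–1–4 is a cycle in G, G is not acyclic. Forests are exactly the graphs of treewidth ≤ 1, so tw(G) ≥ 2. Hence tw(G) = 2 exactly.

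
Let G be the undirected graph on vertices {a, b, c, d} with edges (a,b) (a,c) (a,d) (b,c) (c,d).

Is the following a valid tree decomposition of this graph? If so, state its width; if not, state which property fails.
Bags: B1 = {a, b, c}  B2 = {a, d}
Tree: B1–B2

A tree decomposition must satisfy three properties: every vertex lies in some bag; for every edge, both endpoints lie together in some bag; and for every vertex, the bags containing it form a connected subtree. Here edge (c,d) lies in no bag, so the decomposition is invalid.

No — edge (c,d) lies in no bag.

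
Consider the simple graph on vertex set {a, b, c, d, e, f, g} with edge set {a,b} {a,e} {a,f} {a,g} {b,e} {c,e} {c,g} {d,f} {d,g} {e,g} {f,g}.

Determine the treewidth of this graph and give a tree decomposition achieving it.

Treewidth 2.
One optimal decomposition is:
Bags: B1 = {a, e, g}  B2 = {a, b, e}  B3 = {a, f, g}  B4 = {c, e, g}  B5 = {d, f, g}
Tree: B1–B2, B1–B3, B1–B4, B3–B5

The largest bag has 3 vertices, giving width 2; this decomposition certifies tw(G) ≤ 2. Conversely, {c, e, g} is a clique of size 3, and the vertices of any clique must share a bag in every tree decomposition; so some bag has ≥ 3 vertices and tw(G) ≥ 2. Hence tw(G) = 2 exactly.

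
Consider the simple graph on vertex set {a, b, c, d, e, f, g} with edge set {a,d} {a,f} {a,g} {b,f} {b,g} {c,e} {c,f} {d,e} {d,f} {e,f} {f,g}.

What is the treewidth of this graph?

A width-2 tree decomposition is:
Bags: B1 = {d, e, f}  B2 = {c, e, f}  B3 = {a, d, f}  B4 = {a, f, g}  B5 = {b, f, g}
Tree: B1–B2, B1–B3, B3–B4, B4–B5
The largest bag has 3 vertices, giving width 2; this decomposition certifies tw(G) ≤ 2. On the other hand G contains the 3-clique {d, e, f}. A clique must lie in a single bag of any decomposition, so no decomposition can have width below 2. Combining the bounds, tw(G) = 2.

2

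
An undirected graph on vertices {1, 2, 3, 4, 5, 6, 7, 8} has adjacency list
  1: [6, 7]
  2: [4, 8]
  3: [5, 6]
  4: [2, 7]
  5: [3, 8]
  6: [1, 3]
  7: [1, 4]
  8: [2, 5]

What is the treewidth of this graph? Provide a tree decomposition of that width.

Treewidth 2.
One optimal decomposition is:
Bags: B1 = {2, 4, 8}  B2 = {4, 7, 8}  B3 = {1, 7, 8}  B4 = {1, 6, 8}  B5 = {3, 6, 8}  B6 = {3, 5, 8}
Tree: B1–B2, B2–B3, B3–B4, B4–B5, B5–B6

The largest bag has 3 vertices, giving width 2; this decomposition certifies tw(G) ≤ 2. Since 8–2–4–7–1–6–3–5–8 is a cycle in G, G is not acyclic. Forests are exactly the graphs of treewidth ≤ 1, so tw(G) ≥ 2. Therefore the treewidth is 2.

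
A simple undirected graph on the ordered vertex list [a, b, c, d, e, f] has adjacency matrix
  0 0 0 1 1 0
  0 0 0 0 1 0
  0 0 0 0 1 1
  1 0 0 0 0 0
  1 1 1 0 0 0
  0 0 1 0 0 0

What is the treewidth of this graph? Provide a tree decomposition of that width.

Every bag has size at most 2, so the width is 2 − 1 = 1 and tw(G) ≤ 1. Since G has at least one edge (e.g. e–b), it is not an edgeless graph, so tw(G) ≥ 1. Therefore the treewidth is 1.

Treewidth 1.
One optimal decomposition is:
Bags: B1 = {b, e}  B2 = {a, e}  B3 = {a, d}  B4 = {c, e}  B5 = {c, f}
Tree: B1–B2, B2–B3, B1–B4, B4–B5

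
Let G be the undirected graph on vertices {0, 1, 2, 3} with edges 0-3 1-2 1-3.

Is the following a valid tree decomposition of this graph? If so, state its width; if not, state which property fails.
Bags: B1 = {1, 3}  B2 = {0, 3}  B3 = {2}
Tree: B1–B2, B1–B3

No — edge (1,2) lies in no bag.

A tree decomposition must satisfy three properties: every vertex lies in some bag; for every edge, both endpoints lie together in some bag; and for every vertex, the bags containing it form a connected subtree. Here edge (1,2) lies in no bag, so the decomposition is invalid.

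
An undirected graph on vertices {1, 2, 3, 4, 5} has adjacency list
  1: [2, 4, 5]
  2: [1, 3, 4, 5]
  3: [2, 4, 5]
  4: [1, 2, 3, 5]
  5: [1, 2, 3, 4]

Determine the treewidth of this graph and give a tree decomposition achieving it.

The largest bag has 4 vertices, giving width 3; this decomposition certifies tw(G) ≤ 3. For the lower bound, the 4 vertices {1, 2, 4, 5} are pairwise adjacent, and any tree decomposition puts a clique entirely inside one bag — forcing width ≥ 3. Therefore the treewidth is 3.

Treewidth 3.
One such decomposition:
Bags: B1 = {1, 2, 4, 5}  B2 = {2, 3, 4, 5}
Tree: B1–B2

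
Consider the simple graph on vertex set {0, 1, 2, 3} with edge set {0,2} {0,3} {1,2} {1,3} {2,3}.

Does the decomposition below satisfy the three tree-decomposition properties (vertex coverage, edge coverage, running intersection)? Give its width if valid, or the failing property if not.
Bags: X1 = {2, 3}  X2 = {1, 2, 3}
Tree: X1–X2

No — vertex 0 appears in no bag.

A tree decomposition must satisfy three properties: every vertex lies in some bag; for every edge, both endpoints lie together in some bag; and for every vertex, the bags containing it form a connected subtree. Here vertex 0 appears in no bag, so the decomposition is invalid.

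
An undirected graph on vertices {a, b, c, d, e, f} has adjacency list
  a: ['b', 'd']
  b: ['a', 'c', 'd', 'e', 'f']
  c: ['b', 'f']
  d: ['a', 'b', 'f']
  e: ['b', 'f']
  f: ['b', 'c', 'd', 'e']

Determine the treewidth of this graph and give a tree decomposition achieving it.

Every bag has size at most 3, so the width is 3 − 1 = 2 and tw(G) ≤ 2. On the other hand G contains the 3-clique {a, b, d}. A clique must lie in a single bag of any decomposition, so no decomposition can have width below 2. Therefore the treewidth is 2.

Treewidth 2.
Bags: B1 = {a, b, d}  B2 = {b, d, f}  B3 = {b, c, f}  B4 = {b, e, f}
Tree: B1–B2, B2–B3, B2–B4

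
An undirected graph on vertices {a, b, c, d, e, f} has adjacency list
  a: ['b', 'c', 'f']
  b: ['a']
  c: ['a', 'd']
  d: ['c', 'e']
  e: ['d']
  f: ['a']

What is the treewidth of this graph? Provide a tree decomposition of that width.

Treewidth 1.
Bags: B1 = {a, b}  B2 = {a, c}  B3 = {c, d}  B4 = {d, e}  B5 = {a, f}
Tree: B1–B2, B2–B3, B3–B4, B1–B5

Each bag holds 2 vertices, so the decomposition has width 1, which upper-bounds the treewidth. G has an edge, so its treewidth is at least 1. Combining the bounds, tw(G) = 1.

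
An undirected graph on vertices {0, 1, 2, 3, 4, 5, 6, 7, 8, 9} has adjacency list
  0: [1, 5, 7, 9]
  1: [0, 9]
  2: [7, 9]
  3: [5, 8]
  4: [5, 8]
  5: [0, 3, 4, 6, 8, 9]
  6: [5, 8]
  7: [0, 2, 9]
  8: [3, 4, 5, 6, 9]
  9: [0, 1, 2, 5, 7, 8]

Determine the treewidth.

A width-2 tree decomposition is:
Bags: B1 = {0, 5, 9}  B2 = {0, 7, 9}  B3 = {5, 8, 9}  B4 = {5, 6, 8}  B5 = {2, 7, 9}  B6 = {0, 1, 9}  B7 = {3, 5, 8}  B8 = {4, 5, 8}
Tree: B1–B2, B1–B3, B3–B4, B2–B5, B1–B6, B3–B7, B7–B8
Each bag holds 3 vertices, so the decomposition has width 2, which upper-bounds the treewidth. On the other hand G contains the 3-clique {0, 1, 9}. A clique must lie in a single bag of any decomposition, so no decomposition can have width below 2. The upper and lower bounds meet at 2, so that is the treewidth.

2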